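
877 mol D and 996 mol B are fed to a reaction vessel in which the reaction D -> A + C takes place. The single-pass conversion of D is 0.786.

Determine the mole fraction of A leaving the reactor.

D reacted = 0.786 × 877 = 689.3 mol; ν_D = −1, so ξ = 689.3/1 = 689.3 mol.
Outlet amounts (n = n₀ + ν ξ):
  D: 877 − 1(689.3) = 187.7
  A: 0 + 1(689.3) = 689.3
  C: 0 + 1(689.3) = 689.3
  B: 996 (inert)
Total out = 2562 mol; y_A = 689.3 / 2562 = 0.269.

0.269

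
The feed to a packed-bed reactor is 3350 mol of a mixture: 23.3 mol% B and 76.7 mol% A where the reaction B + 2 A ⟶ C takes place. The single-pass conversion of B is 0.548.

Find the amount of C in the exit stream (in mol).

428 mol

B reacted = 0.548 × 780.5 = 427.7 mol; ν_B = −1, so ξ = 427.7/1 = 427.7 mol.
Outlet amounts (n = n₀ + ν ξ):
  B: 780.5 − 1(427.7) = 352.8
  A: 2569 − 2(427.7) = 1714
  C: 0 + 1(427.7) = 427.7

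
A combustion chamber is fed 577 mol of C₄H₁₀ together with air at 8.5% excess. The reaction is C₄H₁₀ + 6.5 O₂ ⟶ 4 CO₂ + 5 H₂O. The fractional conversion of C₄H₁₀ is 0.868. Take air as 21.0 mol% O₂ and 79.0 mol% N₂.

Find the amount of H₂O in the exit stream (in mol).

Stoichiometric O₂ = 6.5 × 577 = 3750 mol; O₂ fed = 3750 × 1.085 = 4069 mol.
N₂ fed = 4069 × 79/21 = 15310 mol.
Fuel reacted = 0.868 × 577 → ξ = 500.8 mol.
Outlet (n = n₀ + ν ξ):
  C₄H₁₀: 577 − 1(500.8) = 76.16
  O₂: 4069 − 6.5(500.8) = 813.9
  N₂: 15310 (inert)
  CO₂: 0 + 4(500.8) = 2003
  H₂O: 0 + 5(500.8) = 2504

2500 mol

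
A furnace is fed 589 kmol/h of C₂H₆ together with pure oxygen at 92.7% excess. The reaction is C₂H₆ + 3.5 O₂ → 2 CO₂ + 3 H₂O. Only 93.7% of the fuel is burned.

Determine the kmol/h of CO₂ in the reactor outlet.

Stoichiometric O₂ = 3.5 × 589 = 2062 kmol/h; O₂ fed = 2062 × 1.927 = 3973 kmol/h.
Fuel reacted = 0.937 × 589 → ξ = 551.9 kmol/h.
Outlet (n = n₀ + ν ξ):
  C₂H₆: 589 − 1(551.9) = 37.11
  O₂: 3973 − 3.5(551.9) = 2041
  CO₂: 0 + 2(551.9) = 1104
  H₂O: 0 + 3(551.9) = 1656

1100 kmol/h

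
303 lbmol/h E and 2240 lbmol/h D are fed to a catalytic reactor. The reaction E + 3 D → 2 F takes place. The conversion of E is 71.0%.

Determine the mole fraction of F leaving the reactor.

E reacted = 0.71 × 303 = 215.1 lbmol/h; ν_E = −1, so ξ = 215.1/1 = 215.1 lbmol/h.
Outlet amounts (n = n₀ + ν ξ):
  E: 303 − 1(215.1) = 87.87
  D: 2240 − 3(215.1) = 1595
  F: 0 + 2(215.1) = 430.3
Total out = 2113 lbmol/h; y_F = 430.3 / 2113 = 0.2037.

0.204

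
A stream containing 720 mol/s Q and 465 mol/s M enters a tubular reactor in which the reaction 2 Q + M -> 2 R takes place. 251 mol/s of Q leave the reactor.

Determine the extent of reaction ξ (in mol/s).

ξ = 234 mol/s

For Q: n = n₀ − 2ξ → 251 = 720 − 2ξ, giving ξ = 234.5 mol/s.
Outlet amounts (n = n₀ + ν ξ):
  Q: 720 − 2(234.5) = 251
  M: 465 − 1(234.5) = 230.5
  R: 0 + 2(234.5) = 469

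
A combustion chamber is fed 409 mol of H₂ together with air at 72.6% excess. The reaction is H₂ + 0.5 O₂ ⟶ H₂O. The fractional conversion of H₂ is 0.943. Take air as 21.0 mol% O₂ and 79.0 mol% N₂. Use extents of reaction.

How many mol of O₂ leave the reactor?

160 mol

Stoichiometric O₂ = 0.5 × 409 = 204.5 mol; O₂ fed = 204.5 × 1.726 = 353 mol.
N₂ fed = 353 × 79/21 = 1328 mol.
Fuel reacted = 0.943 × 409 → ξ = 385.7 mol.
Outlet (n = n₀ + ν ξ):
  H₂: 409 − 1(385.7) = 23.31
  O₂: 353 − 0.5(385.7) = 160.1
  N₂: 1328 (inert)
  H₂O: 0 + 1(385.7) = 385.7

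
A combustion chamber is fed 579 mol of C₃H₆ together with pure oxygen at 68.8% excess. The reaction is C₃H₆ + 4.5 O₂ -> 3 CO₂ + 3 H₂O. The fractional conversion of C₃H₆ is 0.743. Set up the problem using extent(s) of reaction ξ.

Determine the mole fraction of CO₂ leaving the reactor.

Stoichiometric O₂ = 4.5 × 579 = 2606 mol; O₂ fed = 2606 × 1.688 = 4398 mol.
Fuel reacted = 0.743 × 579 → ξ = 430.2 mol.
Outlet (n = n₀ + ν ξ):
  C₃H₆: 579 − 1(430.2) = 148.8
  O₂: 4398 − 4.5(430.2) = 2462
  CO₂: 0 + 3(430.2) = 1291
  H₂O: 0 + 3(430.2) = 1291
Total out = 5192 mol; y_CO₂ = 1291 / 5192 = 0.2486.

0.249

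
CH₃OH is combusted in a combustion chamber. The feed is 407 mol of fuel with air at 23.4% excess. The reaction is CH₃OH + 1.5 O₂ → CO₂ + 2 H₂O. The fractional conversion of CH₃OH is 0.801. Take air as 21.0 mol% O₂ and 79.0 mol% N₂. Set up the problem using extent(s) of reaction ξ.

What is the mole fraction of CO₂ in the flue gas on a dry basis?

0.093

Stoichiometric O₂ = 1.5 × 407 = 610.5 mol; O₂ fed = 610.5 × 1.234 = 753.4 mol.
N₂ fed = 753.4 × 79/21 = 2834 mol.
Fuel reacted = 0.801 × 407 → ξ = 326 mol.
Outlet (n = n₀ + ν ξ):
  CH₃OH: 407 − 1(326) = 80.99
  O₂: 753.4 − 1.5(326) = 264.3
  N₂: 2834 (inert)
  CO₂: 0 + 1(326) = 326
  H₂O: 0 + 2(326) = 652
Dry total = 3505 mol; y_CO₂ (dry) = 326 / 3505 = 0.093.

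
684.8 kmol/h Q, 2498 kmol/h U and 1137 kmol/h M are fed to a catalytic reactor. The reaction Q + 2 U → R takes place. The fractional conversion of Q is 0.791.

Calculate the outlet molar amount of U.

1410 kmol/h

Q reacted = 0.791 × 684.8 = 541.7 kmol/h; ν_Q = −1, so ξ = 541.7/1 = 541.7 kmol/h.
Outlet amounts (n = n₀ + ν ξ):
  Q: 684.8 − 1(541.7) = 143.1
  U: 2498 − 2(541.7) = 1415
  R: 0 + 1(541.7) = 541.7
  M: 1137 (inert)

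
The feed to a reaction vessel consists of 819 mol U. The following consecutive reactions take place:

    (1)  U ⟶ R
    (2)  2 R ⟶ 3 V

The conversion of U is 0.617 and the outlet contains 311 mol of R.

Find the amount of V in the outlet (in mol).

Conversion of U: U consumed = 1ξ₁ = 0.617 × 819 → ξ₁ = 505.3 mol.
R balance: n_R = 0 + 1ξ₁ − 2ξ₂ = 311 → ξ₂ = (1·505.3 − 311)/2 = 97.16 mol.
Outlet amounts (n = n₀ + Σ ν·ξ):
  U: 819 − 1(505.3) = 313.7
  R: 0 + 1(505.3) − 2(97.16) = 311
  V: 0 + 3(97.16) = 291.5

291 mol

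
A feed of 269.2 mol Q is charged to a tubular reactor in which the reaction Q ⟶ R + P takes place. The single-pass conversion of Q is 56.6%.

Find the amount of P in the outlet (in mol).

152 mol

Q reacted = 0.566 × 269.2 = 152.4 mol; ν_Q = −1, so ξ = 152.4/1 = 152.4 mol.
Outlet amounts (n = n₀ + ν ξ):
  Q: 269.2 − 1(152.4) = 116.8
  R: 0 + 1(152.4) = 152.4
  P: 0 + 1(152.4) = 152.4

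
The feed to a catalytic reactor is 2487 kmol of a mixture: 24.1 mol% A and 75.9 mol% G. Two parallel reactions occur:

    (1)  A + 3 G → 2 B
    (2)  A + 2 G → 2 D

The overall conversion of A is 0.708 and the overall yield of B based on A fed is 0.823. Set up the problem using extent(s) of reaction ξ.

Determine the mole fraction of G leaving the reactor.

Yield of B: 2ξ₁ / 599.4 = 0.823 → ξ₁ = 246.6 kmol.
Conversion of A: 1ξ₁ + 1ξ₂ = 0.708 × 599.4 = 424.4 → ξ₂ = 177.7 kmol.
Outlet amounts (n = n₀ + Σ ν·ξ):
  A: 599.4 − 1(246.6) − 1(177.7) = 175
  G: 1888 − 3(246.6) − 2(177.7) = 792.3
  B: 0 + 2(246.6) = 493.3
  D: 0 + 2(177.7) = 355.4
Total out = 1816 kmol; y_G = 792.3 / 1816 = 0.4363.

0.436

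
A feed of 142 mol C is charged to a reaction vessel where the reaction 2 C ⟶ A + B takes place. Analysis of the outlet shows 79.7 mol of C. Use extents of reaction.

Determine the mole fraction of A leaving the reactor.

For C: n = n₀ − 2ξ → 79.7 = 142 − 2ξ, giving ξ = 31.15 mol.
Outlet amounts (n = n₀ + ν ξ):
  C: 142 − 2(31.15) = 79.7
  A: 0 + 1(31.15) = 31.15
  B: 0 + 1(31.15) = 31.15
Total out = 142 mol; y_A = 31.15 / 142 = 0.2194.

0.219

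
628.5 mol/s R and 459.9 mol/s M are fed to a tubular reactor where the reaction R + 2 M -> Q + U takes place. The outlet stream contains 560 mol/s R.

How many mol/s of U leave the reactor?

For R: n = n₀ − 1ξ → 560 = 628.5 − 1ξ, giving ξ = 68.5 mol/s.
Outlet amounts (n = n₀ + ν ξ):
  R: 628.5 − 1(68.5) = 560
  M: 459.9 − 2(68.5) = 322.9
  Q: 0 + 1(68.5) = 68.5
  U: 0 + 1(68.5) = 68.5

68.5 mol/s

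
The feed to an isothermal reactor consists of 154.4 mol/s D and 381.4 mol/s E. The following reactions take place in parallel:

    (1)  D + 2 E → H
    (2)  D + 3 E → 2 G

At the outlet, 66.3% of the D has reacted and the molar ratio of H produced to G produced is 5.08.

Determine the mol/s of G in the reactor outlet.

Conversion of D: D consumed = 0.663 × 154.4 = 102.4 mol/s = 1ξ₁ + 1ξ₂.
Selectivity: 1ξ₁ / (2ξ₂) = 5.08 → ξ₁ = 10.16 ξ₂.
Substitute: (1·10.16 + 1) ξ₂ = 102.4 → ξ₂ = 9.173 mol/s, ξ₁ = 93.19 mol/s.
Outlet amounts (n = n₀ + Σ ν·ξ):
  D: 154.4 − 1(93.19) − 1(9.173) = 52.03
  E: 381.4 − 2(93.19) − 3(9.173) = 167.5
  H: 0 + 1(93.19) = 93.19
  G: 0 + 2(9.173) = 18.35

18.3 mol/s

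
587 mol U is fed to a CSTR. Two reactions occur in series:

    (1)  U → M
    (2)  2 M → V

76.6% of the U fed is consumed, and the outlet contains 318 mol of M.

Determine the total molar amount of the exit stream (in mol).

Conversion of U: U consumed = 1ξ₁ = 0.766 × 587 → ξ₁ = 449.6 mol.
M balance: n_M = 0 + 1ξ₁ − 2ξ₂ = 318 → ξ₂ = (1·449.6 − 318)/2 = 65.82 mol.
Outlet amounts (n = n₀ + Σ ν·ξ):
  U: 587 − 1(449.6) = 137.4
  M: 0 + 1(449.6) − 2(65.82) = 318
  V: 0 + 1(65.82) = 65.82
Total out = 137.4 + 318 + 65.82 = 521.2 mol.

521 mol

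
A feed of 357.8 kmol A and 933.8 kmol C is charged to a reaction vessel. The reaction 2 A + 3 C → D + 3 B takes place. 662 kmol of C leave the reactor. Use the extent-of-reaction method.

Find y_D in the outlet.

0.0754

For C: n = n₀ − 3ξ → 662 = 933.8 − 3ξ, giving ξ = 90.6 kmol.
Outlet amounts (n = n₀ + ν ξ):
  A: 357.8 − 2(90.6) = 176.6
  C: 933.8 − 3(90.6) = 662
  D: 0 + 1(90.6) = 90.6
  B: 0 + 3(90.6) = 271.8
Total out = 1201 kmol; y_D = 90.6 / 1201 = 0.07544.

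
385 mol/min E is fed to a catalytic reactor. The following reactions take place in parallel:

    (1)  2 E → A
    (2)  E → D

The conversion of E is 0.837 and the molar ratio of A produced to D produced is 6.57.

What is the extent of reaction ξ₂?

ξ₂ = 22.8 mol/min

Conversion of E: E consumed = 0.837 × 385 = 322.2 mol/min = 2ξ₁ + 1ξ₂.
Selectivity: 1ξ₁ / (1ξ₂) = 6.57 → ξ₁ = 6.57 ξ₂.
Substitute: (2·6.57 + 1) ξ₂ = 322.2 → ξ₂ = 22.79 mol/min, ξ₁ = 149.7 mol/min.
Outlet amounts (n = n₀ + Σ ν·ξ):
  E: 385 − 2(149.7) − 1(22.79) = 62.75
  A: 0 + 1(149.7) = 149.7
  D: 0 + 1(22.79) = 22.79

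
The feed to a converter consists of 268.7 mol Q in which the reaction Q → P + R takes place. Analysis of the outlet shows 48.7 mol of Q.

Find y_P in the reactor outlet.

0.45

For Q: n = n₀ − 1ξ → 48.7 = 268.7 − 1ξ, giving ξ = 220 mol.
Outlet amounts (n = n₀ + ν ξ):
  Q: 268.7 − 1(220) = 48.7
  P: 0 + 1(220) = 220
  R: 0 + 1(220) = 220
Total out = 488.7 mol; y_P = 220 / 488.7 = 0.4502.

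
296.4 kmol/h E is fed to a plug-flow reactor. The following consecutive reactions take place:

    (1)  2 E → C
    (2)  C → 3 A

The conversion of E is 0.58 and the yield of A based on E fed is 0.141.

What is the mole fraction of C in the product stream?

Conversion of E: E consumed = 2ξ₁ = 0.58 × 296.4 → ξ₁ = 85.96 kmol/h.
Yield of A: 3ξ₂ / 296.4 = 0.141 → ξ₂ = 13.93 kmol/h.
Outlet amounts (n = n₀ + Σ ν·ξ):
  E: 296.4 − 2(85.96) = 124.5
  C: 0 + 1(85.96) − 1(13.93) = 72.03
  A: 0 + 3(13.93) = 41.79
Total out = 238.3 kmol/h; y_C = 72.03 / 238.3 = 0.3022.

0.302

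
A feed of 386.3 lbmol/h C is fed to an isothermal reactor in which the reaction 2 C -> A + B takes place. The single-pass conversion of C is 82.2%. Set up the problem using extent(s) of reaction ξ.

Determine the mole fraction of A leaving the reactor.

C reacted = 0.822 × 386.3 = 317.5 lbmol/h; ν_C = −2, so ξ = 317.5/2 = 158.8 lbmol/h.
Outlet amounts (n = n₀ + ν ξ):
  C: 386.3 − 2(158.8) = 68.76
  A: 0 + 1(158.8) = 158.8
  B: 0 + 1(158.8) = 158.8
Total out = 386.3 lbmol/h; y_A = 158.8 / 386.3 = 0.411.

0.411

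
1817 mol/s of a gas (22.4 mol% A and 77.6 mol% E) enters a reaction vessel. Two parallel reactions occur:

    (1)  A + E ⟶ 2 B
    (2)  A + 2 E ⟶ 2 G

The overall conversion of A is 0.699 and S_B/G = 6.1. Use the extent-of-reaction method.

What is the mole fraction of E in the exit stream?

0.611

Conversion of A: A consumed = 0.699 × 407 = 284.5 mol/s = 1ξ₁ + 1ξ₂.
Selectivity: 2ξ₁ / (2ξ₂) = 6.1 → ξ₁ = 6.1 ξ₂.
Substitute: (1·6.1 + 1) ξ₂ = 284.5 → ξ₂ = 40.07 mol/s, ξ₁ = 244.4 mol/s.
Outlet amounts (n = n₀ + Σ ν·ξ):
  A: 407 − 1(244.4) − 1(40.07) = 122.5
  E: 1410 − 1(244.4) − 2(40.07) = 1085
  B: 0 + 2(244.4) = 488.9
  G: 0 + 2(40.07) = 80.14
Total out = 1777 mol/s; y_E = 1085 / 1777 = 0.6108.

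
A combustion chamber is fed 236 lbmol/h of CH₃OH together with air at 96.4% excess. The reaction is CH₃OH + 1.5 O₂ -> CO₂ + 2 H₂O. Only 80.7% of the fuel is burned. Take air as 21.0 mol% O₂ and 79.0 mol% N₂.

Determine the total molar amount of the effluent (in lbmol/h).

3640 lbmol/h

Stoichiometric O₂ = 1.5 × 236 = 354 lbmol/h; O₂ fed = 354 × 1.964 = 695.3 lbmol/h.
N₂ fed = 695.3 × 79/21 = 2615 lbmol/h.
Fuel reacted = 0.807 × 236 → ξ = 190.5 lbmol/h.
Outlet (n = n₀ + ν ξ):
  CH₃OH: 236 − 1(190.5) = 45.55
  O₂: 695.3 − 1.5(190.5) = 409.6
  N₂: 2615 (inert)
  CO₂: 0 + 1(190.5) = 190.5
  H₂O: 0 + 2(190.5) = 380.9
Total out = 45.55 + 409.6 + 2615 + 190.5 + 380.9 = 3642 lbmol/h.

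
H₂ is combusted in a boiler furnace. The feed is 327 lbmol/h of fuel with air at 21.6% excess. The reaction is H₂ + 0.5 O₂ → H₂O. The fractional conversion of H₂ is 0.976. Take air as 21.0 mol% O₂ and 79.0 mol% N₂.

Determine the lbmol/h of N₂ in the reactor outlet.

748 lbmol/h

Stoichiometric O₂ = 0.5 × 327 = 163.5 lbmol/h; O₂ fed = 163.5 × 1.216 = 198.8 lbmol/h.
N₂ fed = 198.8 × 79/21 = 747.9 lbmol/h.
Fuel reacted = 0.976 × 327 → ξ = 319.2 lbmol/h.
Outlet (n = n₀ + ν ξ):
  H₂: 327 − 1(319.2) = 7.848
  O₂: 198.8 − 0.5(319.2) = 39.24
  N₂: 747.9 (inert)
  H₂O: 0 + 1(319.2) = 319.2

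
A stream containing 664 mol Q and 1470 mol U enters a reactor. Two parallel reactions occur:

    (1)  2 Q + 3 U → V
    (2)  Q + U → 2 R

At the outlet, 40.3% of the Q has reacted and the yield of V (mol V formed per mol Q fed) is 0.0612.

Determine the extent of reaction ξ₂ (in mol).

ξ₂ = 186 mol

Yield of V: 1ξ₁ / 664 = 0.0612 → ξ₁ = 40.64 mol.
Conversion of Q: 2ξ₁ + 1ξ₂ = 0.403 × 664 = 267.6 → ξ₂ = 186.3 mol.
Outlet amounts (n = n₀ + Σ ν·ξ):
  Q: 664 − 2(40.64) − 1(186.3) = 396.4
  U: 1470 − 3(40.64) − 1(186.3) = 1162
  V: 0 + 1(40.64) = 40.64
  R: 0 + 2(186.3) = 372.6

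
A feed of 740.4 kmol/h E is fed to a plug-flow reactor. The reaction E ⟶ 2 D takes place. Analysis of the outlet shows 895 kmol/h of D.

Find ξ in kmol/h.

ξ = 448 kmol/h

For D: n = n₀ + 2ξ → 895 = 0 + 2ξ, giving ξ = 447.5 kmol/h.
Outlet amounts (n = n₀ + ν ξ):
  E: 740.4 − 1(447.5) = 292.9
  D: 0 + 2(447.5) = 895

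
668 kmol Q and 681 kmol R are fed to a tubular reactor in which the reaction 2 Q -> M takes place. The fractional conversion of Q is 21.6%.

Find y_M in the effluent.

Q reacted = 0.216 × 668 = 144.3 kmol; ν_Q = −2, so ξ = 144.3/2 = 72.14 kmol.
Outlet amounts (n = n₀ + ν ξ):
  Q: 668 − 2(72.14) = 523.7
  M: 0 + 1(72.14) = 72.14
  R: 681 (inert)
Total out = 1277 kmol; y_M = 72.14 / 1277 = 0.0565.

0.0565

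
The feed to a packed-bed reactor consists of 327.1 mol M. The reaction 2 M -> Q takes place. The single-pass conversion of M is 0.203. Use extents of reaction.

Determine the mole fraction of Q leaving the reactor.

M reacted = 0.203 × 327.1 = 66.4 mol; ν_M = −2, so ξ = 66.4/2 = 33.2 mol.
Outlet amounts (n = n₀ + ν ξ):
  M: 327.1 − 2(33.2) = 260.7
  Q: 0 + 1(33.2) = 33.2
Total out = 293.9 mol; y_Q = 33.2 / 293.9 = 0.113.

0.113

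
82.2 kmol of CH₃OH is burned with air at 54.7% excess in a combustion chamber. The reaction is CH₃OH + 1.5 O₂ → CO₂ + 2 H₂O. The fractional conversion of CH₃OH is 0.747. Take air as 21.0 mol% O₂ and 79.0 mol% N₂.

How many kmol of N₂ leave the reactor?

718 kmol

Stoichiometric O₂ = 1.5 × 82.2 = 123.3 kmol; O₂ fed = 123.3 × 1.547 = 190.7 kmol.
N₂ fed = 190.7 × 79/21 = 717.6 kmol.
Fuel reacted = 0.747 × 82.2 → ξ = 61.4 kmol.
Outlet (n = n₀ + ν ξ):
  CH₃OH: 82.2 − 1(61.4) = 20.8
  O₂: 190.7 − 1.5(61.4) = 98.64
  N₂: 717.6 (inert)
  CO₂: 0 + 1(61.4) = 61.4
  H₂O: 0 + 2(61.4) = 122.8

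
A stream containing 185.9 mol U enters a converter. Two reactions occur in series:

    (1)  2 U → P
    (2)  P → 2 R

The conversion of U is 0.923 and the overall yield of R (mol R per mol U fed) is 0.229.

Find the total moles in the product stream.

121 mol

Conversion of U: U consumed = 2ξ₁ = 0.923 × 185.9 → ξ₁ = 85.79 mol.
Yield of R: 2ξ₂ / 185.9 = 0.229 → ξ₂ = 21.29 mol.
Outlet amounts (n = n₀ + Σ ν·ξ):
  U: 185.9 − 2(85.79) = 14.31
  P: 0 + 1(85.79) − 1(21.29) = 64.51
  R: 0 + 2(21.29) = 42.57
Total out = 14.31 + 64.51 + 42.57 = 121.4 mol.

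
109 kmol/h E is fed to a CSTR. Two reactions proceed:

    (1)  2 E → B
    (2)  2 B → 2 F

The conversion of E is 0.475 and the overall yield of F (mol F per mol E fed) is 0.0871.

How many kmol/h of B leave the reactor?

Conversion of E: E consumed = 2ξ₁ = 0.475 × 109 → ξ₁ = 25.89 kmol/h.
Yield of F: 2ξ₂ / 109 = 0.0871 → ξ₂ = 4.747 kmol/h.
Outlet amounts (n = n₀ + Σ ν·ξ):
  E: 109 − 2(25.89) = 57.23
  B: 0 + 1(25.89) − 2(4.747) = 16.39
  F: 0 + 2(4.747) = 9.494

16.4 kmol/h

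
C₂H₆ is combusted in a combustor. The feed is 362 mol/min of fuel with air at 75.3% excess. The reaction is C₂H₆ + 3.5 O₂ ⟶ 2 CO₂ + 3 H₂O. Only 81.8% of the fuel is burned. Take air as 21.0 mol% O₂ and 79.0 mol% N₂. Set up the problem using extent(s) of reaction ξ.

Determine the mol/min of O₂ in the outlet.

1180 mol/min

Stoichiometric O₂ = 3.5 × 362 = 1267 mol/min; O₂ fed = 1267 × 1.753 = 2221 mol/min.
N₂ fed = 2221 × 79/21 = 8355 mol/min.
Fuel reacted = 0.818 × 362 → ξ = 296.1 mol/min.
Outlet (n = n₀ + ν ξ):
  C₂H₆: 362 − 1(296.1) = 65.88
  O₂: 2221 − 3.5(296.1) = 1185
  N₂: 8355 (inert)
  CO₂: 0 + 2(296.1) = 592.2
  H₂O: 0 + 3(296.1) = 888.3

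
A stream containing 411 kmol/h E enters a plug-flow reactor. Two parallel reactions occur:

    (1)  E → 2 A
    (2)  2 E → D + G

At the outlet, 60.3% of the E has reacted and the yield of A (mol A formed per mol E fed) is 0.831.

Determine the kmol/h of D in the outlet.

38.5 kmol/h

Yield of A: 2ξ₁ / 411 = 0.831 → ξ₁ = 170.8 kmol/h.
Conversion of E: 1ξ₁ + 2ξ₂ = 0.603 × 411 = 247.8 → ξ₂ = 38.53 kmol/h.
Outlet amounts (n = n₀ + Σ ν·ξ):
  E: 411 − 1(170.8) − 2(38.53) = 163.2
  A: 0 + 2(170.8) = 341.5
  D: 0 + 1(38.53) = 38.53
  G: 0 + 1(38.53) = 38.53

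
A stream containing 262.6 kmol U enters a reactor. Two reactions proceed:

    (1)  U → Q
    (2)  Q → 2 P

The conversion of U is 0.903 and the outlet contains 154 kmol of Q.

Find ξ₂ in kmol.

Conversion of U: U consumed = 1ξ₁ = 0.903 × 262.6 → ξ₁ = 237.1 kmol.
Q balance: n_Q = 0 + 1ξ₁ − 1ξ₂ = 154 → ξ₂ = (1·237.1 − 154)/1 = 83.13 kmol.
Outlet amounts (n = n₀ + Σ ν·ξ):
  U: 262.6 − 1(237.1) = 25.47
  Q: 0 + 1(237.1) − 1(83.13) = 154
  P: 0 + 2(83.13) = 166.3

ξ₂ = 83.1 kmol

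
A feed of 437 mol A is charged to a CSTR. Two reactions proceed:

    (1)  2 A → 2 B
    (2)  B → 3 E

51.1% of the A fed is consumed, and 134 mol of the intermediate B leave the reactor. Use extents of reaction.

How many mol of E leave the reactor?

Conversion of A: A consumed = 2ξ₁ = 0.511 × 437 → ξ₁ = 111.7 mol.
B balance: n_B = 0 + 2ξ₁ − 1ξ₂ = 134 → ξ₂ = (2·111.7 − 134)/1 = 89.31 mol.
Outlet amounts (n = n₀ + Σ ν·ξ):
  A: 437 − 2(111.7) = 213.7
  B: 0 + 2(111.7) − 1(89.31) = 134
  E: 0 + 3(89.31) = 267.9

268 mol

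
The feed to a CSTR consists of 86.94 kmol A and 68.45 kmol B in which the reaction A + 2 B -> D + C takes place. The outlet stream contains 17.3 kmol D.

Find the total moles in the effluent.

For D: n = n₀ + 1ξ → 17.3 = 0 + 1ξ, giving ξ = 17.3 kmol.
Outlet amounts (n = n₀ + ν ξ):
  A: 86.94 − 1(17.3) = 69.64
  B: 68.45 − 2(17.3) = 33.85
  D: 0 + 1(17.3) = 17.3
  C: 0 + 1(17.3) = 17.3
Total out = 69.64 + 33.85 + 17.3 + 17.3 = 138.1 kmol.

138 kmol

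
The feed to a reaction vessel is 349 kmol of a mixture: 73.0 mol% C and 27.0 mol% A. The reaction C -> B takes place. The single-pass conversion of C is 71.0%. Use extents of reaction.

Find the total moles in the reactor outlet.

349 kmol

C reacted = 0.71 × 254.8 = 180.9 kmol; ν_C = −1, so ξ = 180.9/1 = 180.9 kmol.
Outlet amounts (n = n₀ + ν ξ):
  C: 254.8 − 1(180.9) = 73.88
  B: 0 + 1(180.9) = 180.9
  A: 94.23 (inert)
Total out = 73.88 + 180.9 + 94.23 = 349 kmol.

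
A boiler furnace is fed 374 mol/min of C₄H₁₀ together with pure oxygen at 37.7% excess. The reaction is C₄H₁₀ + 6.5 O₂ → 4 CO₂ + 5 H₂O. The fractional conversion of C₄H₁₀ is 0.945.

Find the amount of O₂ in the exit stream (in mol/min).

Stoichiometric O₂ = 6.5 × 374 = 2431 mol/min; O₂ fed = 2431 × 1.377 = 3347 mol/min.
Fuel reacted = 0.945 × 374 → ξ = 353.4 mol/min.
Outlet (n = n₀ + ν ξ):
  C₄H₁₀: 374 − 1(353.4) = 20.57
  O₂: 3347 − 6.5(353.4) = 1050
  CO₂: 0 + 4(353.4) = 1414
  H₂O: 0 + 5(353.4) = 1767

1050 mol/min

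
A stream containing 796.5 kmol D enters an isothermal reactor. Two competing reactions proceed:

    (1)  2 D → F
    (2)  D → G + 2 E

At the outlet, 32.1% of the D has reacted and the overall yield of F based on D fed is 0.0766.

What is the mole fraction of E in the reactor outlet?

0.267

Yield of F: 1ξ₁ / 796.5 = 0.0766 → ξ₁ = 61.01 kmol.
Conversion of D: 2ξ₁ + 1ξ₂ = 0.321 × 796.5 = 255.7 → ξ₂ = 133.7 kmol.
Outlet amounts (n = n₀ + Σ ν·ξ):
  D: 796.5 − 2(61.01) − 1(133.7) = 540.8
  F: 0 + 1(61.01) = 61.01
  G: 0 + 1(133.7) = 133.7
  E: 0 + 2(133.7) = 267.3
Total out = 1003 kmol; y_E = 267.3 / 1003 = 0.2666.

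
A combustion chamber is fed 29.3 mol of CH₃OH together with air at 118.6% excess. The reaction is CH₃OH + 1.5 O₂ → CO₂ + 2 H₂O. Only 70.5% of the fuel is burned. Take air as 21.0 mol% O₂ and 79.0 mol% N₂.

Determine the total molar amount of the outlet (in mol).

497 mol

Stoichiometric O₂ = 1.5 × 29.3 = 43.95 mol; O₂ fed = 43.95 × 2.186 = 96.07 mol.
N₂ fed = 96.07 × 79/21 = 361.4 mol.
Fuel reacted = 0.705 × 29.3 → ξ = 20.66 mol.
Outlet (n = n₀ + ν ξ):
  CH₃OH: 29.3 − 1(20.66) = 8.644
  O₂: 96.07 − 1.5(20.66) = 65.09
  N₂: 361.4 (inert)
  CO₂: 0 + 1(20.66) = 20.66
  H₂O: 0 + 2(20.66) = 41.31
Total out = 8.644 + 65.09 + 361.4 + 20.66 + 41.31 = 497.1 mol.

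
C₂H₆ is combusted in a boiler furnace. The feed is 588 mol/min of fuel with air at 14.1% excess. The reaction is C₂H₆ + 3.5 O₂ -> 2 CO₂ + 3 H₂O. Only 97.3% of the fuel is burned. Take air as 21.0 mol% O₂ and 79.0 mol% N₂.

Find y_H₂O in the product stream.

Stoichiometric O₂ = 3.5 × 588 = 2058 mol/min; O₂ fed = 2058 × 1.141 = 2348 mol/min.
N₂ fed = 2348 × 79/21 = 8834 mol/min.
Fuel reacted = 0.973 × 588 → ξ = 572.1 mol/min.
Outlet (n = n₀ + ν ξ):
  C₂H₆: 588 − 1(572.1) = 15.88
  O₂: 2348 − 3.5(572.1) = 345.7
  N₂: 8834 (inert)
  CO₂: 0 + 2(572.1) = 1144
  H₂O: 0 + 3(572.1) = 1716
Total out = 12060 mol/min; y_H₂O = 1716 / 12060 = 0.1424.

0.142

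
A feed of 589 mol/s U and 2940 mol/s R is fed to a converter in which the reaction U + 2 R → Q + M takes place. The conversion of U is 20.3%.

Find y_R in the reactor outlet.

U reacted = 0.203 × 589 = 119.6 mol/s; ν_U = −1, so ξ = 119.6/1 = 119.6 mol/s.
Outlet amounts (n = n₀ + ν ξ):
  U: 589 − 1(119.6) = 469.4
  R: 2940 − 2(119.6) = 2701
  Q: 0 + 1(119.6) = 119.6
  M: 0 + 1(119.6) = 119.6
Total out = 3409 mol/s; y_R = 2701 / 3409 = 0.7922.

0.792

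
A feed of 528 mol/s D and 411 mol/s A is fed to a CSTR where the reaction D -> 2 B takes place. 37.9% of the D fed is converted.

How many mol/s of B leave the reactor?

400 mol/s

D reacted = 0.379 × 528 = 200.1 mol/s; ν_D = −1, so ξ = 200.1/1 = 200.1 mol/s.
Outlet amounts (n = n₀ + ν ξ):
  D: 528 − 1(200.1) = 327.9
  B: 0 + 2(200.1) = 400.2
  A: 411 (inert)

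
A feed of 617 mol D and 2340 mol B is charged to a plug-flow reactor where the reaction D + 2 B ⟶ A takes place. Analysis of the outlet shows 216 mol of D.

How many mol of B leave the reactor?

For D: n = n₀ − 1ξ → 216 = 617 − 1ξ, giving ξ = 401 mol.
Outlet amounts (n = n₀ + ν ξ):
  D: 617 − 1(401) = 216
  B: 2340 − 2(401) = 1538
  A: 0 + 1(401) = 401

1540 mol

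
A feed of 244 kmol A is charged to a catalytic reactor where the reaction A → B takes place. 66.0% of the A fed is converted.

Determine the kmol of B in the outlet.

161 kmol

A reacted = 0.66 × 244 = 161 kmol; ν_A = −1, so ξ = 161/1 = 161 kmol.
Outlet amounts (n = n₀ + ν ξ):
  A: 244 − 1(161) = 82.96
  B: 0 + 1(161) = 161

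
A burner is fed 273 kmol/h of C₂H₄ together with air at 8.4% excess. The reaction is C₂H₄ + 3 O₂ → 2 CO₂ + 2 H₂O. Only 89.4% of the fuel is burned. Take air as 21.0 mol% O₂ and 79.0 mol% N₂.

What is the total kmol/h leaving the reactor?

4500 kmol/h

Stoichiometric O₂ = 3 × 273 = 819 kmol/h; O₂ fed = 819 × 1.084 = 887.8 kmol/h.
N₂ fed = 887.8 × 79/21 = 3340 kmol/h.
Fuel reacted = 0.894 × 273 → ξ = 244.1 kmol/h.
Outlet (n = n₀ + ν ξ):
  C₂H₄: 273 − 1(244.1) = 28.94
  O₂: 887.8 − 3(244.1) = 155.6
  N₂: 3340 (inert)
  CO₂: 0 + 2(244.1) = 488.1
  H₂O: 0 + 2(244.1) = 488.1
Total out = 28.94 + 155.6 + 3340 + 488.1 + 488.1 = 4501 kmol/h.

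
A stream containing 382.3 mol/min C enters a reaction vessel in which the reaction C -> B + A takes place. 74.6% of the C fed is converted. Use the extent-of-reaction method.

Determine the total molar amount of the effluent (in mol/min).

C reacted = 0.746 × 382.3 = 285.2 mol/min; ν_C = −1, so ξ = 285.2/1 = 285.2 mol/min.
Outlet amounts (n = n₀ + ν ξ):
  C: 382.3 − 1(285.2) = 97.1
  B: 0 + 1(285.2) = 285.2
  A: 0 + 1(285.2) = 285.2
Total out = 97.1 + 285.2 + 285.2 = 667.5 mol/min.

667 mol/min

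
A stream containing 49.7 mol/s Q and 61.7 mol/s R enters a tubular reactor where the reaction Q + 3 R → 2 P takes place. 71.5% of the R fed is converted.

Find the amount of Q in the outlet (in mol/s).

35 mol/s

R reacted = 0.715 × 61.7 = 44.12 mol/s; ν_R = −3, so ξ = 44.12/3 = 14.71 mol/s.
Outlet amounts (n = n₀ + ν ξ):
  Q: 49.7 − 1(14.71) = 34.99
  R: 61.7 − 3(14.71) = 17.58
  P: 0 + 2(14.71) = 29.41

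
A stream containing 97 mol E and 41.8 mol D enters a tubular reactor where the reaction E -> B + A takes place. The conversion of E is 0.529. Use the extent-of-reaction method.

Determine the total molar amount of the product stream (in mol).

E reacted = 0.529 × 97 = 51.31 mol; ν_E = −1, so ξ = 51.31/1 = 51.31 mol.
Outlet amounts (n = n₀ + ν ξ):
  E: 97 − 1(51.31) = 45.69
  B: 0 + 1(51.31) = 51.31
  A: 0 + 1(51.31) = 51.31
  D: 41.8 (inert)
Total out = 45.69 + 51.31 + 51.31 + 41.8 = 190.1 mol.

190 mol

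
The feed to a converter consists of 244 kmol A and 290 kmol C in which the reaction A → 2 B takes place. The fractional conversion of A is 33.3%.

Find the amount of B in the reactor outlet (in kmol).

A reacted = 0.333 × 244 = 81.25 kmol; ν_A = −1, so ξ = 81.25/1 = 81.25 kmol.
Outlet amounts (n = n₀ + ν ξ):
  A: 244 − 1(81.25) = 162.7
  B: 0 + 2(81.25) = 162.5
  C: 290 (inert)

163 kmol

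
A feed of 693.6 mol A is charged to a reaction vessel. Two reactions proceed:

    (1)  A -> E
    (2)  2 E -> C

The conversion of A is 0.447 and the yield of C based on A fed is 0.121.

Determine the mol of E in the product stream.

Conversion of A: A consumed = 1ξ₁ = 0.447 × 693.6 → ξ₁ = 310 mol.
Yield of C: 1ξ₂ / 693.6 = 0.121 → ξ₂ = 83.93 mol.
Outlet amounts (n = n₀ + Σ ν·ξ):
  A: 693.6 − 1(310) = 383.6
  E: 0 + 1(310) − 2(83.93) = 142.2
  C: 0 + 1(83.93) = 83.93

142 mol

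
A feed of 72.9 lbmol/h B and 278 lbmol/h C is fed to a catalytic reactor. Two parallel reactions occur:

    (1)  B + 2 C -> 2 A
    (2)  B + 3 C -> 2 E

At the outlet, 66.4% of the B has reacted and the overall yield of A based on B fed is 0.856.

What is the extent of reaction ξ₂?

ξ₂ = 17.2 lbmol/h

Yield of A: 2ξ₁ / 72.9 = 0.856 → ξ₁ = 31.2 lbmol/h.
Conversion of B: 1ξ₁ + 1ξ₂ = 0.664 × 72.9 = 48.41 → ξ₂ = 17.2 lbmol/h.
Outlet amounts (n = n₀ + Σ ν·ξ):
  B: 72.9 − 1(31.2) − 1(17.2) = 24.49
  C: 278 − 2(31.2) − 3(17.2) = 164
  A: 0 + 2(31.2) = 62.4
  E: 0 + 2(17.2) = 34.41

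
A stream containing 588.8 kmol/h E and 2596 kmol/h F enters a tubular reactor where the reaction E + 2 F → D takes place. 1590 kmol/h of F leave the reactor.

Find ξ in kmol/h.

ξ = 503 kmol/h

For F: n = n₀ − 2ξ → 1590 = 2596 − 2ξ, giving ξ = 503 kmol/h.
Outlet amounts (n = n₀ + ν ξ):
  E: 588.8 − 1(503) = 85.8
  F: 2596 − 2(503) = 1590
  D: 0 + 1(503) = 503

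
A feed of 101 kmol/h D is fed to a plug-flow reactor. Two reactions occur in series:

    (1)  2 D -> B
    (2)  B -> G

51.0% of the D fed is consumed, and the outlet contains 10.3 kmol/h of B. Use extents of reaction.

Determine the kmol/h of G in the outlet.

Conversion of D: D consumed = 2ξ₁ = 0.51 × 101 → ξ₁ = 25.75 kmol/h.
B balance: n_B = 0 + 1ξ₁ − 1ξ₂ = 10.3 → ξ₂ = (1·25.75 − 10.3)/1 = 15.45 kmol/h.
Outlet amounts (n = n₀ + Σ ν·ξ):
  D: 101 − 2(25.75) = 49.49
  B: 0 + 1(25.75) − 1(15.45) = 10.3
  G: 0 + 1(15.45) = 15.45

15.5 kmol/h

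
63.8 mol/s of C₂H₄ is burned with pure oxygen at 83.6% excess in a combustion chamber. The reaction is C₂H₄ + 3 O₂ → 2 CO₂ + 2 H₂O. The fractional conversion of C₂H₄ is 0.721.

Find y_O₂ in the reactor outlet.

Stoichiometric O₂ = 3 × 63.8 = 191.4 mol/s; O₂ fed = 191.4 × 1.836 = 351.4 mol/s.
Fuel reacted = 0.721 × 63.8 → ξ = 46 mol/s.
Outlet (n = n₀ + ν ξ):
  C₂H₄: 63.8 − 1(46) = 17.8
  O₂: 351.4 − 3(46) = 213.4
  CO₂: 0 + 2(46) = 92
  H₂O: 0 + 2(46) = 92
Total out = 415.2 mol/s; y_O₂ = 213.4 / 415.2 = 0.514.

0.514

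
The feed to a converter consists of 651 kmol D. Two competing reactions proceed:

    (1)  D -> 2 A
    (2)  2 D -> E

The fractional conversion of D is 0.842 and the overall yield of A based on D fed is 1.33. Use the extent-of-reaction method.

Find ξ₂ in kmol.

ξ₂ = 57.6 kmol

Yield of A: 2ξ₁ / 651 = 1.33 → ξ₁ = 432.9 kmol.
Conversion of D: 1ξ₁ + 2ξ₂ = 0.842 × 651 = 548.1 → ξ₂ = 57.61 kmol.
Outlet amounts (n = n₀ + Σ ν·ξ):
  D: 651 − 1(432.9) − 2(57.61) = 102.9
  A: 0 + 2(432.9) = 865.8
  E: 0 + 1(57.61) = 57.61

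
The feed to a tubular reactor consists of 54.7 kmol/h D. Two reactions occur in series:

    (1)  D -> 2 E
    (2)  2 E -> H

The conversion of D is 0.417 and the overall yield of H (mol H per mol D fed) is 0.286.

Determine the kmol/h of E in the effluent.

Conversion of D: D consumed = 1ξ₁ = 0.417 × 54.7 → ξ₁ = 22.81 kmol/h.
Yield of H: 1ξ₂ / 54.7 = 0.286 → ξ₂ = 15.64 kmol/h.
Outlet amounts (n = n₀ + Σ ν·ξ):
  D: 54.7 − 1(22.81) = 31.89
  E: 0 + 2(22.81) − 2(15.64) = 14.33
  H: 0 + 1(15.64) = 15.64

14.3 kmol/h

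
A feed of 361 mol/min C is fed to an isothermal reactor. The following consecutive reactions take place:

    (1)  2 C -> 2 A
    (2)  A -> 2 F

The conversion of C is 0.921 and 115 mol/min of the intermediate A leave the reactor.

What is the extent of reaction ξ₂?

ξ₂ = 217 mol/min

Conversion of C: C consumed = 2ξ₁ = 0.921 × 361 → ξ₁ = 166.2 mol/min.
A balance: n_A = 0 + 2ξ₁ − 1ξ₂ = 115 → ξ₂ = (2·166.2 − 115)/1 = 217.5 mol/min.
Outlet amounts (n = n₀ + Σ ν·ξ):
  C: 361 − 2(166.2) = 28.52
  A: 0 + 2(166.2) − 1(217.5) = 115
  F: 0 + 2(217.5) = 435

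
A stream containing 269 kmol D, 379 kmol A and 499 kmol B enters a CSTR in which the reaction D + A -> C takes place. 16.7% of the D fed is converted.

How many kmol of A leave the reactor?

334 kmol

D reacted = 0.167 × 269 = 44.92 kmol; ν_D = −1, so ξ = 44.92/1 = 44.92 kmol.
Outlet amounts (n = n₀ + ν ξ):
  D: 269 − 1(44.92) = 224.1
  A: 379 − 1(44.92) = 334.1
  C: 0 + 1(44.92) = 44.92
  B: 499 (inert)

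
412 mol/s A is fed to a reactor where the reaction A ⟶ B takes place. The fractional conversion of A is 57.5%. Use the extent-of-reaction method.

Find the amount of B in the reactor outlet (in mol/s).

A reacted = 0.575 × 412 = 236.9 mol/s; ν_A = −1, so ξ = 236.9/1 = 236.9 mol/s.
Outlet amounts (n = n₀ + ν ξ):
  A: 412 − 1(236.9) = 175.1
  B: 0 + 1(236.9) = 236.9

237 mol/s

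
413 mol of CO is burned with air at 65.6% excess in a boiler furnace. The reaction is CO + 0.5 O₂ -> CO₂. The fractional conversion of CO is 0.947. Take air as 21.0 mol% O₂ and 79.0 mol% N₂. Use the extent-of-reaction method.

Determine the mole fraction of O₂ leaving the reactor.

0.0793

Stoichiometric O₂ = 0.5 × 413 = 206.5 mol; O₂ fed = 206.5 × 1.656 = 342 mol.
N₂ fed = 342 × 79/21 = 1286 mol.
Fuel reacted = 0.947 × 413 → ξ = 391.1 mol.
Outlet (n = n₀ + ν ξ):
  CO: 413 − 1(391.1) = 21.89
  O₂: 342 − 0.5(391.1) = 146.4
  N₂: 1286 (inert)
  CO₂: 0 + 1(391.1) = 391.1
Total out = 1846 mol; y_O₂ = 146.4 / 1846 = 0.07932.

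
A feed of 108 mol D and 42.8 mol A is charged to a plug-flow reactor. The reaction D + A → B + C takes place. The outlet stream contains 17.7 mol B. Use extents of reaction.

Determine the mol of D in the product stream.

90.3 mol

For B: n = n₀ + 1ξ → 17.7 = 0 + 1ξ, giving ξ = 17.7 mol.
Outlet amounts (n = n₀ + ν ξ):
  D: 108 − 1(17.7) = 90.3
  A: 42.8 − 1(17.7) = 25.1
  B: 0 + 1(17.7) = 17.7
  C: 0 + 1(17.7) = 17.7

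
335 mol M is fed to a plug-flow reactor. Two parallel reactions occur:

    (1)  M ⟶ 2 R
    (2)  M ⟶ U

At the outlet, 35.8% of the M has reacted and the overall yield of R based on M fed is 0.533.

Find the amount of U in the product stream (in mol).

30.7 mol

Yield of R: 2ξ₁ / 335 = 0.533 → ξ₁ = 89.28 mol.
Conversion of M: 1ξ₁ + 1ξ₂ = 0.358 × 335 = 119.9 → ξ₂ = 30.65 mol.
Outlet amounts (n = n₀ + Σ ν·ξ):
  M: 335 − 1(89.28) − 1(30.65) = 215.1
  R: 0 + 2(89.28) = 178.6
  U: 0 + 1(30.65) = 30.65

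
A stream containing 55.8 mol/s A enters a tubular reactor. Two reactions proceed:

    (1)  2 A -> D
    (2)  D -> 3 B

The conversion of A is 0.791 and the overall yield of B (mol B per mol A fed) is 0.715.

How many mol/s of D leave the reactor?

Conversion of A: A consumed = 2ξ₁ = 0.791 × 55.8 → ξ₁ = 22.07 mol/s.
Yield of B: 3ξ₂ / 55.8 = 0.715 → ξ₂ = 13.3 mol/s.
Outlet amounts (n = n₀ + Σ ν·ξ):
  A: 55.8 − 2(22.07) = 11.66
  D: 0 + 1(22.07) − 1(13.3) = 8.77
  B: 0 + 3(13.3) = 39.9

8.77 mol/s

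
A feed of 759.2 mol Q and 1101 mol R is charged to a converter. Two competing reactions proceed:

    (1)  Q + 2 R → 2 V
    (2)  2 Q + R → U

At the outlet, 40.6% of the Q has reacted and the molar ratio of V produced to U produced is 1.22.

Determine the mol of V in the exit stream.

Conversion of Q: Q consumed = 0.406 × 759.2 = 308.2 mol = 1ξ₁ + 2ξ₂.
Selectivity: 2ξ₁ / (1ξ₂) = 1.22 → ξ₁ = 0.61 ξ₂.
Substitute: (1·0.61 + 2) ξ₂ = 308.2 → ξ₂ = 118.1 mol, ξ₁ = 72.04 mol.
Outlet amounts (n = n₀ + Σ ν·ξ):
  Q: 759.2 − 1(72.04) − 2(118.1) = 451
  R: 1101 − 2(72.04) − 1(118.1) = 838.8
  V: 0 + 2(72.04) = 144.1
  U: 0 + 1(118.1) = 118.1

144 mol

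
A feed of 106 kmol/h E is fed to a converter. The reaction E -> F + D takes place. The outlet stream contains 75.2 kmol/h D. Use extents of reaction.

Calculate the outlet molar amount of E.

For D: n = n₀ + 1ξ → 75.2 = 0 + 1ξ, giving ξ = 75.2 kmol/h.
Outlet amounts (n = n₀ + ν ξ):
  E: 106 − 1(75.2) = 30.8
  F: 0 + 1(75.2) = 75.2
  D: 0 + 1(75.2) = 75.2

30.8 kmol/h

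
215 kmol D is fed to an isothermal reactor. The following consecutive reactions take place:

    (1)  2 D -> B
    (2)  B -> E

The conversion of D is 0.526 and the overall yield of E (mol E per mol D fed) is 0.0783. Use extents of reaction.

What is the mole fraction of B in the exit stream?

0.251

Conversion of D: D consumed = 2ξ₁ = 0.526 × 215 → ξ₁ = 56.55 kmol.
Yield of E: 1ξ₂ / 215 = 0.0783 → ξ₂ = 16.83 kmol.
Outlet amounts (n = n₀ + Σ ν·ξ):
  D: 215 − 2(56.55) = 101.9
  B: 0 + 1(56.55) − 1(16.83) = 39.71
  E: 0 + 1(16.83) = 16.83
Total out = 158.5 kmol; y_B = 39.71 / 158.5 = 0.2506.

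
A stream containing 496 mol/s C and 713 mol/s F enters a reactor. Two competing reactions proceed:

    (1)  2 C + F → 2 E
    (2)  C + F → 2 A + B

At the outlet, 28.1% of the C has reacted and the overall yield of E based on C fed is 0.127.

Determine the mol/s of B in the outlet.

Yield of E: 2ξ₁ / 496 = 0.127 → ξ₁ = 31.5 mol/s.
Conversion of C: 2ξ₁ + 1ξ₂ = 0.281 × 496 = 139.4 → ξ₂ = 76.38 mol/s.
Outlet amounts (n = n₀ + Σ ν·ξ):
  C: 496 − 2(31.5) − 1(76.38) = 356.6
  F: 713 − 1(31.5) − 1(76.38) = 605.1
  E: 0 + 2(31.5) = 62.99
  A: 0 + 2(76.38) = 152.8
  B: 0 + 1(76.38) = 76.38

76.4 mol/s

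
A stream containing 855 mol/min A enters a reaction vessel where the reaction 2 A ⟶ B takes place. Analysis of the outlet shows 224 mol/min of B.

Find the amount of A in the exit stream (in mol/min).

For B: n = n₀ + 1ξ → 224 = 0 + 1ξ, giving ξ = 224 mol/min.
Outlet amounts (n = n₀ + ν ξ):
  A: 855 − 2(224) = 407
  B: 0 + 1(224) = 224

407 mol/min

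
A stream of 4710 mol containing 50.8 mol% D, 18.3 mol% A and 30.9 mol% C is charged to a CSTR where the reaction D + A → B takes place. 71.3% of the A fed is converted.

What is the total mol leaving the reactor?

4100 mol

A reacted = 0.713 × 861.9 = 614.6 mol; ν_A = −1, so ξ = 614.6/1 = 614.6 mol.
Outlet amounts (n = n₀ + ν ξ):
  D: 2393 − 1(614.6) = 1778
  A: 861.9 − 1(614.6) = 247.4
  B: 0 + 1(614.6) = 614.6
  C: 1455 (inert)
Total out = 1778 + 247.4 + 614.6 + 1455 = 4095 mol.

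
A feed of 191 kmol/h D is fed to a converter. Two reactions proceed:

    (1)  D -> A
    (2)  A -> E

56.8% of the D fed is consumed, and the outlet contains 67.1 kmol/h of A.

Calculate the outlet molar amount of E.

Conversion of D: D consumed = 1ξ₁ = 0.568 × 191 → ξ₁ = 108.5 kmol/h.
A balance: n_A = 0 + 1ξ₁ − 1ξ₂ = 67.1 → ξ₂ = (1·108.5 − 67.1)/1 = 41.39 kmol/h.
Outlet amounts (n = n₀ + Σ ν·ξ):
  D: 191 − 1(108.5) = 82.51
  A: 0 + 1(108.5) − 1(41.39) = 67.1
  E: 0 + 1(41.39) = 41.39

41.4 kmol/h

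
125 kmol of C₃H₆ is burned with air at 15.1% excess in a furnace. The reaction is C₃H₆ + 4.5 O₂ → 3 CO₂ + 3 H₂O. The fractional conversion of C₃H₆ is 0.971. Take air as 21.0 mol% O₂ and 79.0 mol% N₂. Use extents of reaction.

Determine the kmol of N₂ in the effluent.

Stoichiometric O₂ = 4.5 × 125 = 562.5 kmol; O₂ fed = 562.5 × 1.151 = 647.4 kmol.
N₂ fed = 647.4 × 79/21 = 2436 kmol.
Fuel reacted = 0.971 × 125 → ξ = 121.4 kmol.
Outlet (n = n₀ + ν ξ):
  C₃H₆: 125 − 1(121.4) = 3.625
  O₂: 647.4 − 4.5(121.4) = 101.2
  N₂: 2436 (inert)
  CO₂: 0 + 3(121.4) = 364.1
  H₂O: 0 + 3(121.4) = 364.1

2440 kmol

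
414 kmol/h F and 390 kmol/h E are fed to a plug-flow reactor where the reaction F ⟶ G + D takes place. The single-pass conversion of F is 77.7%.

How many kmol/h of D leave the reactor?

F reacted = 0.777 × 414 = 321.7 kmol/h; ν_F = −1, so ξ = 321.7/1 = 321.7 kmol/h.
Outlet amounts (n = n₀ + ν ξ):
  F: 414 − 1(321.7) = 92.32
  G: 0 + 1(321.7) = 321.7
  D: 0 + 1(321.7) = 321.7
  E: 390 (inert)

322 kmol/h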